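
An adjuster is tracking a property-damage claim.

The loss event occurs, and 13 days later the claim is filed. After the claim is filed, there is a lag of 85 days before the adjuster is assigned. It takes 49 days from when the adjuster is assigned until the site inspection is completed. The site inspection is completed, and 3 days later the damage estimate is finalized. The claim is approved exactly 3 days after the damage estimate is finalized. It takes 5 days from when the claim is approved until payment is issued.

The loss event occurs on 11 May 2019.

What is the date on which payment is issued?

16 October 2019

The loss event occurs: May 11, 2019.
The claim is filed: May 11, 2019 + 13 days = May 24, 2019.
The adjuster is assigned: May 24, 2019 + 85 days = Aug 17, 2019.
The site inspection is completed: Aug 17, 2019 + 49 days = Oct 5, 2019.
The damage estimate is finalized: Oct 5, 2019 + 3 days = Oct 8, 2019.
The claim is approved: Oct 8, 2019 + 3 days = Oct 11, 2019.
Payment is issued: Oct 11, 2019 + 5 days = Oct 16, 2019.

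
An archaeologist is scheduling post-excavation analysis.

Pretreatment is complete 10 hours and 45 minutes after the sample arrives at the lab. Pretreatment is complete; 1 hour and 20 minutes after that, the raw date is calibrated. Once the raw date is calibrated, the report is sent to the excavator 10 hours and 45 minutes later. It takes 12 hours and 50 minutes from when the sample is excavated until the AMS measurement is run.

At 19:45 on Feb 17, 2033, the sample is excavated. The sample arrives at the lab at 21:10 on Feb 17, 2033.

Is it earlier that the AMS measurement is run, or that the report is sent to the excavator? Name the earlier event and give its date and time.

The AMS measurement is run — 08:35 on Feb 18, 2033

The sample is excavated: 19:45 Feb 17, 2033.
The AMS measurement is run: 19:45 Feb 17, 2033 + 12h50m = 08:35 Feb 18, 2033.
The sample arrives at the lab: 21:10 Feb 17, 2033.
Pretreatment is complete: 21:10 Feb 17, 2033 + 10h45m = 07:55 Feb 18, 2033.
The raw date is calibrated: 07:55 Feb 18, 2033 + 1h20m = 09:15 Feb 18, 2033.
The report is sent to the excavator: 09:15 Feb 18, 2033 + 10h45m = 20:00 Feb 18, 2033.
Comparing: the AMS measurement is run at 08:35 Feb 18, 2033 vs the report is sent to the excavator at 20:00 Feb 18, 2033. Earlier: the AMS measurement is run.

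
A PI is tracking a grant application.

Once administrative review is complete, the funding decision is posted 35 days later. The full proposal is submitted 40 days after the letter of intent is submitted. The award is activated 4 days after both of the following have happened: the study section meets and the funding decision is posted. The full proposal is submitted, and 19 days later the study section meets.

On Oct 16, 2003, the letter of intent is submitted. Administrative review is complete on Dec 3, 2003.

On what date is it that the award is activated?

The letter of intent is submitted: Oct 16, 2003.
The full proposal is submitted: Oct 16, 2003 + 40 days = Nov 25, 2003.
The study section meets: Nov 25, 2003 + 19 days = Dec 14, 2003.
Administrative review is complete: Dec 3, 2003.
The funding decision is posted: Dec 3, 2003 + 35 days = Jan 7, 2004.
Both prerequisites met — the study section meets (Dec 14, 2003), the funding decision is posted (Jan 7, 2004); the later is Jan 7, 2004.
The award is activated: Jan 7, 2004 + 4 days = Jan 11, 2004.

Jan 11, 2004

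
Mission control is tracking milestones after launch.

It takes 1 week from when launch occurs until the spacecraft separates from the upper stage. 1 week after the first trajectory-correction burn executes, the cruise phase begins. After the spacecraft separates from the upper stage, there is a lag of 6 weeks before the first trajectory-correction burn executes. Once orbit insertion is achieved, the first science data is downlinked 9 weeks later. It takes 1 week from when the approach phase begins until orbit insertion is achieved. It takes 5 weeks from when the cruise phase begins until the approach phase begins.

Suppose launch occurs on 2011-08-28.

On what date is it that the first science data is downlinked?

Launch occurs: Aug 28, 2011.
The spacecraft separates from the upper stage: Aug 28, 2011 + 1 week = Sep 4, 2011.
The first trajectory-correction burn executes: Sep 4, 2011 + 6 weeks = Oct 16, 2011.
The cruise phase begins: Oct 16, 2011 + 1 week = Oct 23, 2011.
The approach phase begins: Oct 23, 2011 + 5 weeks = Nov 27, 2011.
Orbit insertion is achieved: Nov 27, 2011 + 1 week = Dec 4, 2011.
The first science data is downlinked: Dec 4, 2011 + 9 weeks = Feb 5, 2012.

2012-02-05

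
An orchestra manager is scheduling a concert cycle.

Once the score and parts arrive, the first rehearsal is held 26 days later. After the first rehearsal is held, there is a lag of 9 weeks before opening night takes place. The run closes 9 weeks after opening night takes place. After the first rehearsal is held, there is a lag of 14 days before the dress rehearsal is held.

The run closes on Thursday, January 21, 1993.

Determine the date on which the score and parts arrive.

The run closes: Jan 21, 1993.
Opening night takes place: Jan 21, 1993 − 9 weeks = Nov 19, 1992.
The first rehearsal is held: Nov 19, 1992 − 9 weeks = Sep 17, 1992.
The score and parts arrive: Sep 17, 1992 − 26 days = Aug 22, 1992.

Saturday, August 22, 1992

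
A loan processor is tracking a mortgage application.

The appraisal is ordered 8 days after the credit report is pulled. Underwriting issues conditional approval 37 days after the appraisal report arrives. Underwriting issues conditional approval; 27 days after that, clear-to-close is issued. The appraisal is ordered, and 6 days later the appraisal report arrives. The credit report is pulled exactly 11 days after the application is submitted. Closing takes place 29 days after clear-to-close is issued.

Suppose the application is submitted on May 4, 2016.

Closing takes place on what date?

The application is submitted: May 4, 2016.
The credit report is pulled: May 4, 2016 + 11 days = May 15, 2016.
The appraisal is ordered: May 15, 2016 + 8 days = May 23, 2016.
The appraisal report arrives: May 23, 2016 + 6 days = May 29, 2016.
Underwriting issues conditional approval: May 29, 2016 + 37 days = Jul 5, 2016.
Clear-to-close is issued: Jul 5, 2016 + 27 days = Aug 1, 2016.
Closing takes place: Aug 1, 2016 + 29 days = Aug 30, 2016.

August 30, 2016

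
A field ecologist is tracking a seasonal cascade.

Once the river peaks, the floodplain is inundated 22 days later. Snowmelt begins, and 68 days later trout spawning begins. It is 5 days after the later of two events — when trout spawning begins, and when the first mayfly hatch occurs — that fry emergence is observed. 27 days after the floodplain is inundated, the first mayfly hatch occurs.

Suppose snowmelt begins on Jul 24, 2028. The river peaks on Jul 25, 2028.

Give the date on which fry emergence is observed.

Oct 5, 2028

Snowmelt begins: Jul 24, 2028.
Trout spawning begins: Jul 24, 2028 + 68 days = Sep 30, 2028.
The river peaks: Jul 25, 2028.
The floodplain is inundated: Jul 25, 2028 + 22 days = Aug 16, 2028.
The first mayfly hatch occurs: Aug 16, 2028 + 27 days = Sep 12, 2028.
Both prerequisites met — trout spawning begins (Sep 30, 2028), the first mayfly hatch occurs (Sep 12, 2028); the later is Sep 30, 2028.
Fry emergence is observed: Sep 30, 2028 + 5 days = Oct 5, 2028.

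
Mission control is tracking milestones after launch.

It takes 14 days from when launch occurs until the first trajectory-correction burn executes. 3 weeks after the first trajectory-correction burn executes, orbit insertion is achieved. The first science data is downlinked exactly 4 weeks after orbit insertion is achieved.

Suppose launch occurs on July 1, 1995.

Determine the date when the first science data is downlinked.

September 2, 1995

Launch occurs: Jul 1, 1995.
The first trajectory-correction burn executes: Jul 1, 1995 + 14 days = Jul 15, 1995.
Orbit insertion is achieved: Jul 15, 1995 + 3 weeks = Aug 5, 1995.
The first science data is downlinked: Aug 5, 1995 + 4 weeks = Sep 2, 1995.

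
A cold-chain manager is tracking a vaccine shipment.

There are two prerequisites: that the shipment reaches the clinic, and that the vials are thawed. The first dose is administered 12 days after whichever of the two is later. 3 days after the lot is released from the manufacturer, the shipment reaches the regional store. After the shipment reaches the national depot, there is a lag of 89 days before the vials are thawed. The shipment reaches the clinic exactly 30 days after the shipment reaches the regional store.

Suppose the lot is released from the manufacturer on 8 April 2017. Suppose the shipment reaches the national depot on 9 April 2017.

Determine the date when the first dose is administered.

19 July 2017

The lot is released from the manufacturer: Apr 8, 2017.
The shipment reaches the regional store: Apr 8, 2017 + 3 days = Apr 11, 2017.
The shipment reaches the clinic: Apr 11, 2017 + 30 days = May 11, 2017.
The shipment reaches the national depot: Apr 9, 2017.
The vials are thawed: Apr 9, 2017 + 89 days = Jul 7, 2017.
Both prerequisites met — the shipment reaches the clinic (May 11, 2017), the vials are thawed (Jul 7, 2017); the later is Jul 7, 2017.
The first dose is administered: Jul 7, 2017 + 12 days = Jul 19, 2017.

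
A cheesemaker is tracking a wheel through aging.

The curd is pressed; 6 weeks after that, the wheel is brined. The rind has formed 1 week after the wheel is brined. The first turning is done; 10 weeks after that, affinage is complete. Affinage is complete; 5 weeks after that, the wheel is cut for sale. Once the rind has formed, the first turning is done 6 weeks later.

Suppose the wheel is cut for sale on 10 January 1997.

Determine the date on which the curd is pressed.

The wheel is cut for sale: Jan 10, 1997.
Affinage is complete: Jan 10, 1997 − 5 weeks = Dec 6, 1996.
The first turning is done: Dec 6, 1996 − 10 weeks = Sep 27, 1996.
The rind has formed: Sep 27, 1996 − 6 weeks = Aug 16, 1996.
The wheel is brined: Aug 16, 1996 − 1 week = Aug 9, 1996.
The curd is pressed: Aug 9, 1996 − 6 weeks = Jun 28, 1996.

28 June 1996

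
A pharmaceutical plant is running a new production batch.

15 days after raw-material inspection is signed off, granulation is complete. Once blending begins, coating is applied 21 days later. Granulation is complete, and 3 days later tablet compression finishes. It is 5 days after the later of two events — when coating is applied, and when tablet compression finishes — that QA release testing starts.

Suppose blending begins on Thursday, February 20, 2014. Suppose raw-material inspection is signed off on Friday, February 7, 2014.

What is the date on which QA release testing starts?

Tuesday, March 18, 2014

Blending begins: Feb 20, 2014.
Coating is applied: Feb 20, 2014 + 21 days = Mar 13, 2014.
Raw-material inspection is signed off: Feb 7, 2014.
Granulation is complete: Feb 7, 2014 + 15 days = Feb 22, 2014.
Tablet compression finishes: Feb 22, 2014 + 3 days = Feb 25, 2014.
Both prerequisites met — coating is applied (Mar 13, 2014), tablet compression finishes (Feb 25, 2014); the later is Mar 13, 2014.
QA release testing starts: Mar 13, 2014 + 5 days = Mar 18, 2014.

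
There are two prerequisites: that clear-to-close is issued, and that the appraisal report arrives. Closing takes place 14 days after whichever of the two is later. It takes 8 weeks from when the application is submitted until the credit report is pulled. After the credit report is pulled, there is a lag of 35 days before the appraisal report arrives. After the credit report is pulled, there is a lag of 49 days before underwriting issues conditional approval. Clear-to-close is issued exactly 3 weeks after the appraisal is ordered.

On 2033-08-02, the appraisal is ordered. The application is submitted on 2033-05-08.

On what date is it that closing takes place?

2033-09-06

The appraisal is ordered: Aug 2, 2033.
Clear-to-close is issued: Aug 2, 2033 + 3 weeks = Aug 23, 2033.
The application is submitted: May 8, 2033.
The credit report is pulled: May 8, 2033 + 8 weeks = Jul 3, 2033.
The appraisal report arrives: Jul 3, 2033 + 35 days = Aug 7, 2033.
Both prerequisites met — clear-to-close is issued (Aug 23, 2033), the appraisal report arrives (Aug 7, 2033); the later is Aug 23, 2033.
Closing takes place: Aug 23, 2033 + 14 days = Sep 6, 2033.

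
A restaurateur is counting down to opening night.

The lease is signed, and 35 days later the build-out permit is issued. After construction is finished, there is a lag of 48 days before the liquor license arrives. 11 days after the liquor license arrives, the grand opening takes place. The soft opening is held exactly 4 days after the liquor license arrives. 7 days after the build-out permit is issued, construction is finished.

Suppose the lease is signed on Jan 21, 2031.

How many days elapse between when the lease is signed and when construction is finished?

42 days

Causal path: the lease is signed → the build-out permit is issued → construction is finished.
Total delay along the path: 35 + 7 = 42 days.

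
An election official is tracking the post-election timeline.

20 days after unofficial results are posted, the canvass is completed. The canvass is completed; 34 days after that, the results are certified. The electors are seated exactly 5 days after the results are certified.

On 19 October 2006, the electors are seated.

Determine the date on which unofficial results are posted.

21 August 2006

The electors are seated: Oct 19, 2006.
The results are certified: Oct 19, 2006 − 5 days = Oct 14, 2006.
The canvass is completed: Oct 14, 2006 − 34 days = Sep 10, 2006.
Unofficial results are posted: Sep 10, 2006 − 20 days = Aug 21, 2006.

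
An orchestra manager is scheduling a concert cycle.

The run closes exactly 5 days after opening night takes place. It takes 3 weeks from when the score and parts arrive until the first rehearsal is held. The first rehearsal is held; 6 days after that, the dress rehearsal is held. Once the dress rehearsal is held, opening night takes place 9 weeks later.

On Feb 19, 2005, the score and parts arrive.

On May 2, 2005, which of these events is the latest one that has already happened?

The score and parts arrive: Feb 19, 2005.
The first rehearsal is held: Feb 19, 2005 + 3 weeks = Mar 12, 2005.
The dress rehearsal is held: Mar 12, 2005 + 6 days = Mar 18, 2005.
Opening night takes place: Mar 18, 2005 + 9 weeks = May 20, 2005.
The run closes: May 20, 2005 + 5 days = May 25, 2005.
May 2, 2005 falls between when the dress rehearsal is held (Mar 18, 2005) and when opening night takes place (May 20, 2005).

The dress rehearsal is held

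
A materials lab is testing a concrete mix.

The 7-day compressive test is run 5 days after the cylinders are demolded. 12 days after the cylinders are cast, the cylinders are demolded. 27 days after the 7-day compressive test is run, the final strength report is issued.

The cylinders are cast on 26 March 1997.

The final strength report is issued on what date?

The cylinders are cast: Mar 26, 1997.
The cylinders are demolded: Mar 26, 1997 + 12 days = Apr 7, 1997.
The 7-day compressive test is run: Apr 7, 1997 + 5 days = Apr 12, 1997.
The final strength report is issued: Apr 12, 1997 + 27 days = May 9, 1997.

9 May 1997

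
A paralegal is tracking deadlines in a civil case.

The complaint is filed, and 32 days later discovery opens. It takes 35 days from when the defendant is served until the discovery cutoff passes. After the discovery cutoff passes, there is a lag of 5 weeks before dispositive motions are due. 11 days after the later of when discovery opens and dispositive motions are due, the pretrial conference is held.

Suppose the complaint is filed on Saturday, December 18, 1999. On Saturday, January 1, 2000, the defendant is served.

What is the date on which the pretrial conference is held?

Wednesday, March 22, 2000

The complaint is filed: Dec 18, 1999.
Discovery opens: Dec 18, 1999 + 32 days = Jan 19, 2000.
The defendant is served: Jan 1, 2000.
The discovery cutoff passes: Jan 1, 2000 + 35 days = Feb 5, 2000.
Dispositive motions are due: Feb 5, 2000 + 5 weeks = Mar 11, 2000.
Both prerequisites met — discovery opens (Jan 19, 2000), dispositive motions are due (Mar 11, 2000); the later is Mar 11, 2000.
The pretrial conference is held: Mar 11, 2000 + 11 days = Mar 22, 2000.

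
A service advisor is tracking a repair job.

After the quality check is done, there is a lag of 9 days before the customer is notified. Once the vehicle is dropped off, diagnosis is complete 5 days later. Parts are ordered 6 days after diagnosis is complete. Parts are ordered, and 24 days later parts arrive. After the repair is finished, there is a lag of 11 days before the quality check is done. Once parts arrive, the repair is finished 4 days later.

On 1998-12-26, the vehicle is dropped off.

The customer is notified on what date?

1999-02-23

The vehicle is dropped off: Dec 26, 1998.
Diagnosis is complete: Dec 26, 1998 + 5 days = Dec 31, 1998.
Parts are ordered: Dec 31, 1998 + 6 days = Jan 6, 1999.
Parts arrive: Jan 6, 1999 + 24 days = Jan 30, 1999.
The repair is finished: Jan 30, 1999 + 4 days = Feb 3, 1999.
The quality check is done: Feb 3, 1999 + 11 days = Feb 14, 1999.
The customer is notified: Feb 14, 1999 + 9 days = Feb 23, 1999.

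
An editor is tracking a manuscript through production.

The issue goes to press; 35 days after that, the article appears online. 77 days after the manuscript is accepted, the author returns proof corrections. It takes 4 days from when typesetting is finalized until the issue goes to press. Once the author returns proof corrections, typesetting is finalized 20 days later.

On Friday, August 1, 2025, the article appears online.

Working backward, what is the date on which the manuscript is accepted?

The article appears online: Aug 1, 2025.
The issue goes to press: Aug 1, 2025 − 35 days = Jun 27, 2025.
Typesetting is finalized: Jun 27, 2025 − 4 days = Jun 23, 2025.
The author returns proof corrections: Jun 23, 2025 − 20 days = Jun 3, 2025.
The manuscript is accepted: Jun 3, 2025 − 77 days = Mar 18, 2025.

Tuesday, March 18, 2025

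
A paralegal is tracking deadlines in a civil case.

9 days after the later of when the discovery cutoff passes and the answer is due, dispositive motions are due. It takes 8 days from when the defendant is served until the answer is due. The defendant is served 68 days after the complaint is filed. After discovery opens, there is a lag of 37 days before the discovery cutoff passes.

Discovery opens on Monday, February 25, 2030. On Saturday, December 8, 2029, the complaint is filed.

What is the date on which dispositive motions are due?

Friday, April 12, 2030

Discovery opens: Feb 25, 2030.
The discovery cutoff passes: Feb 25, 2030 + 37 days = Apr 3, 2030.
The complaint is filed: Dec 8, 2029.
The defendant is served: Dec 8, 2029 + 68 days = Feb 14, 2030.
The answer is due: Feb 14, 2030 + 8 days = Feb 22, 2030.
Both prerequisites met — the discovery cutoff passes (Apr 3, 2030), the answer is due (Feb 22, 2030); the later is Apr 3, 2030.
Dispositive motions are due: Apr 3, 2030 + 9 days = Apr 12, 2030.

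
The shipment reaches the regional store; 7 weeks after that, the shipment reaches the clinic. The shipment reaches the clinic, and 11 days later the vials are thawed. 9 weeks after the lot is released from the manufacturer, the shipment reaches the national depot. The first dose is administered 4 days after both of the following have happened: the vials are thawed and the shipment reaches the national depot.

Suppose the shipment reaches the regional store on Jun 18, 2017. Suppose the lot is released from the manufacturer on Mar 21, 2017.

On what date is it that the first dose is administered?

The shipment reaches the regional store: Jun 18, 2017.
The shipment reaches the clinic: Jun 18, 2017 + 7 weeks = Aug 6, 2017.
The vials are thawed: Aug 6, 2017 + 11 days = Aug 17, 2017.
The lot is released from the manufacturer: Mar 21, 2017.
The shipment reaches the national depot: Mar 21, 2017 + 9 weeks = May 23, 2017.
Both prerequisites met — the vials are thawed (Aug 17, 2017), the shipment reaches the national depot (May 23, 2017); the later is Aug 17, 2017.
The first dose is administered: Aug 17, 2017 + 4 days = Aug 21, 2017.

Aug 21, 2017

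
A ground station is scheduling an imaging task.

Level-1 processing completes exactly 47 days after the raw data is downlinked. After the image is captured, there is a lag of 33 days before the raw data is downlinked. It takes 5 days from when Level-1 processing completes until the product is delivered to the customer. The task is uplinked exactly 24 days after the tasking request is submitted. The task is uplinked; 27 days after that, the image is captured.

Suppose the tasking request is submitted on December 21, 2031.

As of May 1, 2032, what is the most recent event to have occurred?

Level-1 processing completes

The tasking request is submitted: Dec 21, 2031.
The task is uplinked: Dec 21, 2031 + 24 days = Jan 14, 2032.
The image is captured: Jan 14, 2032 + 27 days = Feb 10, 2032.
The raw data is downlinked: Feb 10, 2032 + 33 days = Mar 14, 2032.
Level-1 processing completes: Mar 14, 2032 + 47 days = Apr 30, 2032.
The product is delivered to the customer: Apr 30, 2032 + 5 days = May 5, 2032.
May 1, 2032 falls between when Level-1 processing completes (Apr 30, 2032) and when the product is delivered to the customer (May 5, 2032).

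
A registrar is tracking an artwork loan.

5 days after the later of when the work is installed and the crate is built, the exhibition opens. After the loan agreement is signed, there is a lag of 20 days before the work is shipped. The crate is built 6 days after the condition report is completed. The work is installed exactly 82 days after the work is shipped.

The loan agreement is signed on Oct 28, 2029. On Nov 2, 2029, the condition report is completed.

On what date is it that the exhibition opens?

The loan agreement is signed: Oct 28, 2029.
The work is shipped: Oct 28, 2029 + 20 days = Nov 17, 2029.
The work is installed: Nov 17, 2029 + 82 days = Feb 7, 2030.
The condition report is completed: Nov 2, 2029.
The crate is built: Nov 2, 2029 + 6 days = Nov 8, 2029.
Both prerequisites met — the work is installed (Feb 7, 2030), the crate is built (Nov 8, 2029); the later is Feb 7, 2030.
The exhibition opens: Feb 7, 2030 + 5 days = Feb 12, 2030.

Feb 12, 2030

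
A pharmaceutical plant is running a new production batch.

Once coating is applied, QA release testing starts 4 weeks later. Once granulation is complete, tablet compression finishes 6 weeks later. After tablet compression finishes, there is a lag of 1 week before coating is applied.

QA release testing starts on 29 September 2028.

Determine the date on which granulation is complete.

QA release testing starts: Sep 29, 2028.
Coating is applied: Sep 29, 2028 − 4 weeks = Sep 1, 2028.
Tablet compression finishes: Sep 1, 2028 − 1 week = Aug 25, 2028.
Granulation is complete: Aug 25, 2028 − 6 weeks = Jul 14, 2028.

14 July 2028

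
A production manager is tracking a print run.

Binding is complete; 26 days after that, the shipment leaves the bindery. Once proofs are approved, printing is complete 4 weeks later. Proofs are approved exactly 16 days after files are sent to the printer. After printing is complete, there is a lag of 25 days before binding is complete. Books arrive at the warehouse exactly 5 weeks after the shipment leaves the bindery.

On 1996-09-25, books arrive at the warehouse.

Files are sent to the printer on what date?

Books arrive at the warehouse: Sep 25, 1996.
The shipment leaves the bindery: Sep 25, 1996 − 5 weeks = Aug 21, 1996.
Binding is complete: Aug 21, 1996 − 26 days = Jul 26, 1996.
Printing is complete: Jul 26, 1996 − 25 days = Jul 1, 1996.
Proofs are approved: Jul 1, 1996 − 4 weeks = Jun 3, 1996.
Files are sent to the printer: Jun 3, 1996 − 16 days = May 18, 1996.

1996-05-18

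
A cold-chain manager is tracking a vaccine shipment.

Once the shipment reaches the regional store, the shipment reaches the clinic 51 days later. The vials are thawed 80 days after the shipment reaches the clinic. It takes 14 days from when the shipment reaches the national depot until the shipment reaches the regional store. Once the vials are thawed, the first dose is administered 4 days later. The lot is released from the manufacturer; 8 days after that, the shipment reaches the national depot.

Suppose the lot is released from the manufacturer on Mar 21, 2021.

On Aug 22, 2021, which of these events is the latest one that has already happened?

The vials are thawed

The lot is released from the manufacturer: Mar 21, 2021.
The shipment reaches the national depot: Mar 21, 2021 + 8 days = Mar 29, 2021.
The shipment reaches the regional store: Mar 29, 2021 + 14 days = Apr 12, 2021.
The shipment reaches the clinic: Apr 12, 2021 + 51 days = Jun 2, 2021.
The vials are thawed: Jun 2, 2021 + 80 days = Aug 21, 2021.
The first dose is administered: Aug 21, 2021 + 4 days = Aug 25, 2021.
Aug 22, 2021 falls between when the vials are thawed (Aug 21, 2021) and when the first dose is administered (Aug 25, 2021).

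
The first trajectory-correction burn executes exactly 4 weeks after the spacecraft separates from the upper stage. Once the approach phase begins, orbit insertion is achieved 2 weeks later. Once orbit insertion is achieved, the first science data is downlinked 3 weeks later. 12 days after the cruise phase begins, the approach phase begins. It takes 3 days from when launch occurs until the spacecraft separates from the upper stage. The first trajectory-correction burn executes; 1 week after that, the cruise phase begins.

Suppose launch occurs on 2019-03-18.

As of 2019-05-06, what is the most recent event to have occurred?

Launch occurs: Mar 18, 2019.
The spacecraft separates from the upper stage: Mar 18, 2019 + 3 days = Mar 21, 2019.
The first trajectory-correction burn executes: Mar 21, 2019 + 4 weeks = Apr 18, 2019.
The cruise phase begins: Apr 18, 2019 + 1 week = Apr 25, 2019.
The approach phase begins: Apr 25, 2019 + 12 days = May 7, 2019.
Orbit insertion is achieved: May 7, 2019 + 2 weeks = May 21, 2019.
The first science data is downlinked: May 21, 2019 + 3 weeks = Jun 11, 2019.
May 6, 2019 falls between when the cruise phase begins (Apr 25, 2019) and when the approach phase begins (May 7, 2019).

The cruise phase begins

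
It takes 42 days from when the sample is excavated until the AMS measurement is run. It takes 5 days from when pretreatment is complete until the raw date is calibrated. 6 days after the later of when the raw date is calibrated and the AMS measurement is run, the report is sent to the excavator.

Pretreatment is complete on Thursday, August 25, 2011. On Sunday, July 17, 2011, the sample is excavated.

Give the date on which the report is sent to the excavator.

Monday, September 5, 2011

Pretreatment is complete: Aug 25, 2011.
The raw date is calibrated: Aug 25, 2011 + 5 days = Aug 30, 2011.
The sample is excavated: Jul 17, 2011.
The AMS measurement is run: Jul 17, 2011 + 42 days = Aug 28, 2011.
Both prerequisites met — the raw date is calibrated (Aug 30, 2011), the AMS measurement is run (Aug 28, 2011); the later is Aug 30, 2011.
The report is sent to the excavator: Aug 30, 2011 + 6 days = Sep 5, 2011.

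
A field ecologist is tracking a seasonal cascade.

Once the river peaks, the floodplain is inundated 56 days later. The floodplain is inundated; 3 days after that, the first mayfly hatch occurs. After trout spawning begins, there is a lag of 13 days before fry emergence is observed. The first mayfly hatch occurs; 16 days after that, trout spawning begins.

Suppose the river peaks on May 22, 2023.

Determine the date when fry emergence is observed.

Aug 18, 2023

The river peaks: May 22, 2023.
The floodplain is inundated: May 22, 2023 + 56 days = Jul 17, 2023.
The first mayfly hatch occurs: Jul 17, 2023 + 3 days = Jul 20, 2023.
Trout spawning begins: Jul 20, 2023 + 16 days = Aug 5, 2023.
Fry emergence is observed: Aug 5, 2023 + 13 days = Aug 18, 2023.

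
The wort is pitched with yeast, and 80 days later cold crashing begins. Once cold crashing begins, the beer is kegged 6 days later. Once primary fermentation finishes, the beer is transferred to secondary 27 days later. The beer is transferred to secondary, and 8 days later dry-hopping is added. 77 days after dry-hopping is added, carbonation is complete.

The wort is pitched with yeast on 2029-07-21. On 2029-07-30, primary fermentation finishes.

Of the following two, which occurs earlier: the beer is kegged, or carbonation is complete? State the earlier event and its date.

The beer is kegged — 2029-10-15

The wort is pitched with yeast: Jul 21, 2029.
Cold crashing begins: Jul 21, 2029 + 80 days = Oct 9, 2029.
The beer is kegged: Oct 9, 2029 + 6 days = Oct 15, 2029.
Primary fermentation finishes: Jul 30, 2029.
The beer is transferred to secondary: Jul 30, 2029 + 27 days = Aug 26, 2029.
Dry-hopping is added: Aug 26, 2029 + 8 days = Sep 3, 2029.
Carbonation is complete: Sep 3, 2029 + 77 days = Nov 19, 2029.
Comparing: the beer is kegged on Oct 15, 2029 vs carbonation is complete on Nov 19, 2029. Earlier: the beer is kegged.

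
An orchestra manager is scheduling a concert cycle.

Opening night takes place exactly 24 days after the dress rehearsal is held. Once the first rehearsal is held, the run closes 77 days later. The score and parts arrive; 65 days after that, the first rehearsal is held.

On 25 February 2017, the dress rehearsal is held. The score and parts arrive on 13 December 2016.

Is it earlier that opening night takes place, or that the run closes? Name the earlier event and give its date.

Opening night takes place — 21 March 2017

The dress rehearsal is held: Feb 25, 2017.
Opening night takes place: Feb 25, 2017 + 24 days = Mar 21, 2017.
The score and parts arrive: Dec 13, 2016.
The first rehearsal is held: Dec 13, 2016 + 65 days = Feb 16, 2017.
The run closes: Feb 16, 2017 + 77 days = May 4, 2017.
Comparing: opening night takes place on Mar 21, 2017 vs the run closes on May 4, 2017. Earlier: opening night takes place.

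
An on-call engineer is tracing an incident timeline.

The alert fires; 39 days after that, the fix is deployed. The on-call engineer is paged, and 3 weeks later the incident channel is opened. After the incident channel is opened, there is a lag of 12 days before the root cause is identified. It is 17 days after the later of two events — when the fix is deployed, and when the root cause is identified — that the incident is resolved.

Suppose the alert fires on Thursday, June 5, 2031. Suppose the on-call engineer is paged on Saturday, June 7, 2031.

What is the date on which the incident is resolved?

The alert fires: Jun 5, 2031.
The fix is deployed: Jun 5, 2031 + 39 days = Jul 14, 2031.
The on-call engineer is paged: Jun 7, 2031.
The incident channel is opened: Jun 7, 2031 + 3 weeks = Jun 28, 2031.
The root cause is identified: Jun 28, 2031 + 12 days = Jul 10, 2031.
Both prerequisites met — the fix is deployed (Jul 14, 2031), the root cause is identified (Jul 10, 2031); the later is Jul 14, 2031.
The incident is resolved: Jul 14, 2031 + 17 days = Jul 31, 2031.

Thursday, July 31, 2031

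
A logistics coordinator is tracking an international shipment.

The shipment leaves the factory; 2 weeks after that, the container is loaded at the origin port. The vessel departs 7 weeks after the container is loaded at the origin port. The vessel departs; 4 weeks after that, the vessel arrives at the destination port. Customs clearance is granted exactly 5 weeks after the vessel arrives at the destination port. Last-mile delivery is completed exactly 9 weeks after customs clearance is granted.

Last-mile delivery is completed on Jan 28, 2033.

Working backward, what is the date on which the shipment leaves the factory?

Last-mile delivery is completed: Jan 28, 2033.
Customs clearance is granted: Jan 28, 2033 − 9 weeks = Nov 26, 2032.
The vessel arrives at the destination port: Nov 26, 2032 − 5 weeks = Oct 22, 2032.
The vessel departs: Oct 22, 2032 − 4 weeks = Sep 24, 2032.
The container is loaded at the origin port: Sep 24, 2032 − 7 weeks = Aug 6, 2032.
The shipment leaves the factory: Aug 6, 2032 − 2 weeks = Jul 23, 2032.

Jul 23, 2032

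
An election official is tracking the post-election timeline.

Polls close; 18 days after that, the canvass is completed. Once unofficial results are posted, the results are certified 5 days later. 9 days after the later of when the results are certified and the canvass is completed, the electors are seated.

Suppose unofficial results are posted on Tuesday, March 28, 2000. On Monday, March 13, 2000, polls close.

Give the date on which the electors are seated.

Tuesday, April 11, 2000

Unofficial results are posted: Mar 28, 2000.
The results are certified: Mar 28, 2000 + 5 days = Apr 2, 2000.
Polls close: Mar 13, 2000.
The canvass is completed: Mar 13, 2000 + 18 days = Mar 31, 2000.
Both prerequisites met — the results are certified (Apr 2, 2000), the canvass is completed (Mar 31, 2000); the later is Apr 2, 2000.
The electors are seated: Apr 2, 2000 + 9 days = Apr 11, 2000.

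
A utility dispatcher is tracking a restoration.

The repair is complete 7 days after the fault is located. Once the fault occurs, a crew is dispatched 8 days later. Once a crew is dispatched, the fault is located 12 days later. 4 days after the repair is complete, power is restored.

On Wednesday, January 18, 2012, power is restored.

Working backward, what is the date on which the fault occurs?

Sunday, December 18, 2011

Power is restored: Jan 18, 2012.
The repair is complete: Jan 18, 2012 − 4 days = Jan 14, 2012.
The fault is located: Jan 14, 2012 − 7 days = Jan 7, 2012.
A crew is dispatched: Jan 7, 2012 − 12 days = Dec 26, 2011.
The fault occurs: Dec 26, 2011 − 8 days = Dec 18, 2011.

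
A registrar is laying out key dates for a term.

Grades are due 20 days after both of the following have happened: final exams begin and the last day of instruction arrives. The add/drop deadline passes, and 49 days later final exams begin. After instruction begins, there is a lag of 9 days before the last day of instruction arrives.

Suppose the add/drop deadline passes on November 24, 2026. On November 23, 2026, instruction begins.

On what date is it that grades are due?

The add/drop deadline passes: Nov 24, 2026.
Final exams begin: Nov 24, 2026 + 49 days = Jan 12, 2027.
Instruction begins: Nov 23, 2026.
The last day of instruction arrives: Nov 23, 2026 + 9 days = Dec 2, 2026.
Both prerequisites met — final exams begin (Jan 12, 2027), the last day of instruction arrives (Dec 2, 2026); the later is Jan 12, 2027.
Grades are due: Jan 12, 2027 + 20 days = Feb 1, 2027.

February 1, 2027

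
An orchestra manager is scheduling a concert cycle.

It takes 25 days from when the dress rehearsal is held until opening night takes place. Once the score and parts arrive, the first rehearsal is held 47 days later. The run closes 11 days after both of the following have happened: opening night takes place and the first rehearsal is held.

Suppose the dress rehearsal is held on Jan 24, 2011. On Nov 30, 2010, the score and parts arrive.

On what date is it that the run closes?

Mar 1, 2011

The dress rehearsal is held: Jan 24, 2011.
Opening night takes place: Jan 24, 2011 + 25 days = Feb 18, 2011.
The score and parts arrive: Nov 30, 2010.
The first rehearsal is held: Nov 30, 2010 + 47 days = Jan 16, 2011.
Both prerequisites met — opening night takes place (Feb 18, 2011), the first rehearsal is held (Jan 16, 2011); the later is Feb 18, 2011.
The run closes: Feb 18, 2011 + 11 days = Mar 1, 2011.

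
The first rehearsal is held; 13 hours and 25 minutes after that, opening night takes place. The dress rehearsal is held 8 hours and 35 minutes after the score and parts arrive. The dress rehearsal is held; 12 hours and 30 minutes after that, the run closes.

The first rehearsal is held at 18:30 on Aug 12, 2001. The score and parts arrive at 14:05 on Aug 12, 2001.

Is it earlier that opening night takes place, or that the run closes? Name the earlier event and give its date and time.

Opening night takes place — 07:55 on Aug 13, 2001

The first rehearsal is held: 18:30 Aug 12, 2001.
Opening night takes place: 18:30 Aug 12, 2001 + 13h25m = 07:55 Aug 13, 2001.
The score and parts arrive: 14:05 Aug 12, 2001.
The dress rehearsal is held: 14:05 Aug 12, 2001 + 8h35m = 22:40 Aug 12, 2001.
The run closes: 22:40 Aug 12, 2001 + 12h30m = 11:10 Aug 13, 2001.
Comparing: opening night takes place at 07:55 Aug 13, 2001 vs the run closes at 11:10 Aug 13, 2001. Earlier: opening night takes place.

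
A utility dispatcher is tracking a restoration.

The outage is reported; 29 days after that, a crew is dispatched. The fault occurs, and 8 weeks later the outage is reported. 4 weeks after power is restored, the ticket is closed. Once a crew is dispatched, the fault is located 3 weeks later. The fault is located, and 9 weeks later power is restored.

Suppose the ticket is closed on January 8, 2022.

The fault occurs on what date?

The ticket is closed: Jan 8, 2022.
Power is restored: Jan 8, 2022 − 4 weeks = Dec 11, 2021.
The fault is located: Dec 11, 2021 − 9 weeks = Oct 9, 2021.
A crew is dispatched: Oct 9, 2021 − 3 weeks = Sep 18, 2021.
The outage is reported: Sep 18, 2021 − 29 days = Aug 20, 2021.
The fault occurs: Aug 20, 2021 − 8 weeks = Jun 25, 2021.

June 25, 2021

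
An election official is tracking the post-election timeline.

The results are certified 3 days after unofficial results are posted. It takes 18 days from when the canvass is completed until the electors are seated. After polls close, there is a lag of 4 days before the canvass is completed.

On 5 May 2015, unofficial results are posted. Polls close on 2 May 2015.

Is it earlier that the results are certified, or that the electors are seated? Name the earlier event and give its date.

The results are certified — 8 May 2015

Unofficial results are posted: May 5, 2015.
The results are certified: May 5, 2015 + 3 days = May 8, 2015.
Polls close: May 2, 2015.
The canvass is completed: May 2, 2015 + 4 days = May 6, 2015.
The electors are seated: May 6, 2015 + 18 days = May 24, 2015.
Comparing: the results are certified on May 8, 2015 vs the electors are seated on May 24, 2015. Earlier: the results are certified.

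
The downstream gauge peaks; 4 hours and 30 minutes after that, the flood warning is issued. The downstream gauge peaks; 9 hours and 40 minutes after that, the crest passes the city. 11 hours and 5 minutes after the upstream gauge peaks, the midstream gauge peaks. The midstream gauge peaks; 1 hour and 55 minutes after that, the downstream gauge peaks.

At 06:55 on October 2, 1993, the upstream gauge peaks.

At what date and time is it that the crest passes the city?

05:35 on October 3, 1993

The upstream gauge peaks: 06:55 Oct 2, 1993.
The midstream gauge peaks: 06:55 Oct 2, 1993 + 11h05m = 18:00 Oct 2, 1993.
The downstream gauge peaks: 18:00 Oct 2, 1993 + 1h55m = 19:55 Oct 2, 1993.
The crest passes the city: 19:55 Oct 2, 1993 + 9h40m = 05:35 Oct 3, 1993.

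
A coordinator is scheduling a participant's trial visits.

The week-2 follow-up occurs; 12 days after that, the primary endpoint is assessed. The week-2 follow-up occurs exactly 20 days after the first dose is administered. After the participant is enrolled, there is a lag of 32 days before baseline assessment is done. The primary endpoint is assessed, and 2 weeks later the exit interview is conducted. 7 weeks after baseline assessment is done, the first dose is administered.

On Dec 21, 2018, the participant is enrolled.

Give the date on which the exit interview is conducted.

Apr 27, 2019

The participant is enrolled: Dec 21, 2018.
Baseline assessment is done: Dec 21, 2018 + 32 days = Jan 22, 2019.
The first dose is administered: Jan 22, 2019 + 7 weeks = Mar 12, 2019.
The week-2 follow-up occurs: Mar 12, 2019 + 20 days = Apr 1, 2019.
The primary endpoint is assessed: Apr 1, 2019 + 12 days = Apr 13, 2019.
The exit interview is conducted: Apr 13, 2019 + 2 weeks = Apr 27, 2019.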